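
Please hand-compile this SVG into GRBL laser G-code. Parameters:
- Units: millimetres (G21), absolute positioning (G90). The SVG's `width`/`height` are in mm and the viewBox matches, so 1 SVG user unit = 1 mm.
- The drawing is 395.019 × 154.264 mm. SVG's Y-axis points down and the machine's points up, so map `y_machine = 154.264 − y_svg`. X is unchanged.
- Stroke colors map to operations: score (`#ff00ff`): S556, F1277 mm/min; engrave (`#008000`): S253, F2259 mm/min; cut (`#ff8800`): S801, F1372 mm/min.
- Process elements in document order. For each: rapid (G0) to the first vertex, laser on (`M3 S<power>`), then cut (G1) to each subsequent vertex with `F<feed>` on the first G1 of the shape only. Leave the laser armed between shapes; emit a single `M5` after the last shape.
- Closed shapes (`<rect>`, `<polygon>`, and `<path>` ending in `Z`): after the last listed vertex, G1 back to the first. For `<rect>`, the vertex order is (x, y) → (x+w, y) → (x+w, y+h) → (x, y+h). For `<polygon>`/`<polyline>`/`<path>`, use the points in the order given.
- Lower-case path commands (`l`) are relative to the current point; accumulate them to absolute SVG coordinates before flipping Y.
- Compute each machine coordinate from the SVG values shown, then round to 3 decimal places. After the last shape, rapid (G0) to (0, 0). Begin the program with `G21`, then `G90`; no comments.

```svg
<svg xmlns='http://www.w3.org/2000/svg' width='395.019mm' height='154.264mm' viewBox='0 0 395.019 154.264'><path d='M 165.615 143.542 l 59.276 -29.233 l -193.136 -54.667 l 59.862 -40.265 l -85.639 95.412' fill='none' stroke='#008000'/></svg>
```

G21
G90
G0 X165.615 Y10.722
M3 S253
G1 X224.891 Y39.955 F2259
G1 X31.755 Y94.622
G1 X91.617 Y134.887
G1 X5.978 Y39.475
M5
G0 X0.000 Y0.000

Since the viewBox matches the mm dimensions, user units are millimetres directly. The only transform is the Y-flip y_m = 154.264 − y_svg.

Shape 1 is a open polyline drawn with `<path>`. Its stroke #008000 means engrave at S253, F2259. After flipping Y the toolpath is (165.615,10.722) → (224.891,39.955) → (31.755,94.622) → (91.617,134.887) → (5.978,39.475).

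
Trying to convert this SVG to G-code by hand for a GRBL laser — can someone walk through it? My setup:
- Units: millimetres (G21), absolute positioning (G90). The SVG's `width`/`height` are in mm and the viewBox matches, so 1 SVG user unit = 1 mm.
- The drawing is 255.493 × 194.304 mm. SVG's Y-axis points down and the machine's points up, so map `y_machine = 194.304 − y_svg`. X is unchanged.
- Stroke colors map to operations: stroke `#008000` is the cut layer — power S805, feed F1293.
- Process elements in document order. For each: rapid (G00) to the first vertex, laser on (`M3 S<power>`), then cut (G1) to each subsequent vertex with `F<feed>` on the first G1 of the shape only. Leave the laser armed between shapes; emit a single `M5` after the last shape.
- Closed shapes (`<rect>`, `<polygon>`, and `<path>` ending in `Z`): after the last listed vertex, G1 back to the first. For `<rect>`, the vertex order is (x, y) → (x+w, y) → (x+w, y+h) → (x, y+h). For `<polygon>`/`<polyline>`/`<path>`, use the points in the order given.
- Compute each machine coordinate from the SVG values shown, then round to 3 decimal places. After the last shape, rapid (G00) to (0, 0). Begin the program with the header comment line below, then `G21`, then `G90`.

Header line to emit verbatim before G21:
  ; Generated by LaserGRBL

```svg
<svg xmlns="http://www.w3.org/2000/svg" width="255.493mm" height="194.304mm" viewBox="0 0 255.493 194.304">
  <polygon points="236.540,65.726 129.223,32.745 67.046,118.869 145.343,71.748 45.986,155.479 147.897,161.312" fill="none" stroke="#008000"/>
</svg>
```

; Generated by LaserGRBL
G21
G90
G00 X236.540 Y128.578
M3 S805
G1 X129.223 Y161.559 F1293
G1 X67.046 Y75.435
G1 X145.343 Y122.556
G1 X45.986 Y38.825
G1 X147.897 Y32.992
G1 X236.540 Y128.578
M5
G00 X0.000 Y0.000

Since the viewBox matches the mm dimensions, user units are millimetres directly. The only transform is the Y-flip y_m = 194.304 − y_svg.

Shape 1 is a closed polygon drawn with `<polygon>`. Its stroke #008000 means cut at S805, F1293. After flipping Y the toolpath is (236.540,128.578) → (129.223,161.559) → (67.046,75.435) → (145.343,122.556) → (45.986,38.825) → (147.897,32.992) → (236.540,128.578), returning to the start.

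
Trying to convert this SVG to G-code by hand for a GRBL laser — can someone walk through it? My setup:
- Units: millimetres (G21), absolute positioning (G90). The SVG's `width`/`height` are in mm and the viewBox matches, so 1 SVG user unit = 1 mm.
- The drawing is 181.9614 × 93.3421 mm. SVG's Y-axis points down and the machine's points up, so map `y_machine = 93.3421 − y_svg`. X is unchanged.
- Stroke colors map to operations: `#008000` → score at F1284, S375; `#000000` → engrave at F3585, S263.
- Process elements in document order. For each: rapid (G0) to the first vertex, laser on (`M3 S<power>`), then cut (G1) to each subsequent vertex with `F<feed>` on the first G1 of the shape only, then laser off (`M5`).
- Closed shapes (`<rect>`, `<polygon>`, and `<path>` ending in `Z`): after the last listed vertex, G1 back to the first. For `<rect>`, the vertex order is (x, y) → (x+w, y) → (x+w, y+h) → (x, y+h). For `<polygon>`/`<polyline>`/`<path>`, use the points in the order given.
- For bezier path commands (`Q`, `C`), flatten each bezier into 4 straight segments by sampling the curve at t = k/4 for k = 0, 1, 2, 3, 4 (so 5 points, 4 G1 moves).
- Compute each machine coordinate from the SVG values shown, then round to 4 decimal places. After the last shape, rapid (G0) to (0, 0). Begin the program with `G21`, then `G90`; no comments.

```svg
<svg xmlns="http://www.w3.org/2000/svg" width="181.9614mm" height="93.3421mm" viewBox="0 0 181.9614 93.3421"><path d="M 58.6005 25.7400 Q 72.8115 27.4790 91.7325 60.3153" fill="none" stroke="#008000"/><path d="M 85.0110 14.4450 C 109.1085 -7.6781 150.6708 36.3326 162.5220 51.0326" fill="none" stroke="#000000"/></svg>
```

G21
G90
G0 X58.6005 Y67.6021
M3 S375
G1 X66.0004 Y64.7890 F1284
G1 X73.9890 Y58.0888
G1 X82.5664 Y47.5014
G1 X91.7325 Y33.0268
M5
G0 X85.0110 Y78.8971
M3 S263
G1 X105.6217 Y84.5807 F3585
G1 X128.3589 Y74.4120
G1 X148.7999 Y57.3389
G1 X162.5220 Y42.3095
M5
G0 X0.0000 Y0.0000

viewBox `0 0 181.9614 93.3421` with mm width/height → 1 unit = 1 mm. Flip: y_m = 93.3421 − y_svg.

**Shape 1** — `<path>` quadratic bezier, stroke `#008000` → score (S375, F1284). Control points (SVG): P0=(58.6005,25.7400), P1=(72.8115,27.4790), P2=(91.7325,60.3153); sampled at t=k/4. Machine vertices: (58.6005,67.6021) → (66.0004,64.7890) → (73.9890,58.0888) → (82.5664,47.5014) → (91.7325,33.0268). Open path.

**Shape 2** — `<path>` cubic bezier, stroke `#000000` → engrave (S263, F3585). Control points (SVG): P0=(85.0110,14.4450), P1=(109.1085,-7.6781), P2=(150.6708,36.3326), P3=(162.5220,51.0326); sampled at t=k/4. Machine vertices: (85.0110,78.8971) → (105.6217,84.5807) → (128.3589,74.4120) → (148.7999,57.3389) → (162.5220,42.3095). Open path.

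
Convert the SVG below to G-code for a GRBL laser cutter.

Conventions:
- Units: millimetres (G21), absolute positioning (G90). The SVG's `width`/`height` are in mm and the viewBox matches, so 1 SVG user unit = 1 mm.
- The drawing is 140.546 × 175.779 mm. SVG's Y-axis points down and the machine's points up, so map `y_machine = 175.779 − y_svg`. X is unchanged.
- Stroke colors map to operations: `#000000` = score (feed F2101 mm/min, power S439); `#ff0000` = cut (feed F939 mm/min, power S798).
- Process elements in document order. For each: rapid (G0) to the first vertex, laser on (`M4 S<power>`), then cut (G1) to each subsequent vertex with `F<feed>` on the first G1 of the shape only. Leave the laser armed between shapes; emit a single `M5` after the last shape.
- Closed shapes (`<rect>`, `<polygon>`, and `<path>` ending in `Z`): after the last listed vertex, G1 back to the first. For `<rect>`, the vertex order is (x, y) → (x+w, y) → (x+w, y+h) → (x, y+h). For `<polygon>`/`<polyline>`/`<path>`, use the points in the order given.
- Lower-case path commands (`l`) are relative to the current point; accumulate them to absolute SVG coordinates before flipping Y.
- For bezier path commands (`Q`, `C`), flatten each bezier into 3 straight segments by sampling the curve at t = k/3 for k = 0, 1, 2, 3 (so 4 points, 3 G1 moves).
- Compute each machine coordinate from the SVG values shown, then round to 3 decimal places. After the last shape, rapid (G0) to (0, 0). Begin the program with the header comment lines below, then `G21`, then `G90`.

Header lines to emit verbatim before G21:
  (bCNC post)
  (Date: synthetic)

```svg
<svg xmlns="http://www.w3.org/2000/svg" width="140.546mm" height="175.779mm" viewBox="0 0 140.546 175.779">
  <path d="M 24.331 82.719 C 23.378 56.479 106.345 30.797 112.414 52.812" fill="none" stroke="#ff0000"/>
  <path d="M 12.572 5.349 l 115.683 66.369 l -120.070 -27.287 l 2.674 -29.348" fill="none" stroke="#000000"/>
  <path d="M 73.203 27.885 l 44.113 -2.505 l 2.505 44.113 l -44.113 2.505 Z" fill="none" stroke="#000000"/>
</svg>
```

(bCNC post)
(Date: synthetic)
G21
G90
G0 X24.331 Y93.060
M4 S798
G1 X45.395 Y117.368 F939
G1 X86.669 Y130.829
G1 X112.414 Y122.967
G0 X12.572 Y170.430
M4 S439
G1 X128.255 Y104.061 F2101
G1 X8.185 Y131.348
G1 X10.859 Y160.696
G0 X73.203 Y147.894
M4 S439
G1 X117.316 Y150.399 F2101
G1 X119.821 Y106.286
G1 X75.708 Y103.781
G1 X73.203 Y147.894
M5
G0 X0.000 Y0.000

viewBox `0 0 140.546 175.779` with mm width/height → 1 unit = 1 mm. Flip: y_m = 175.779 − y_svg.

**Shape 1** — `<path>` cubic bezier, stroke `#ff0000` → cut (S798, F939). Control points (SVG): P0=(24.331,82.719), P1=(23.378,56.479), P2=(106.345,30.797), P3=(112.414,52.812); sampled at t=k/3. Machine vertices: (24.331,93.060) → (45.395,117.368) → (86.669,130.829) → (112.414,122.967). Open path.

**Shape 2** — `<path>` open polyline, stroke `#000000` → score (S439, F2101). Machine vertices: (12.572,170.430) → (128.255,104.061) → (8.185,131.348) → (10.859,160.696). Open path.

**Shape 3** — `<path>` regular polygon, stroke `#000000` → score (S439, F2101). Machine vertices: (73.203,147.894) → (117.316,150.399) → (119.821,106.286) → (75.708,103.781) → (73.203,147.894). Closed: final G1 returns to the first vertex.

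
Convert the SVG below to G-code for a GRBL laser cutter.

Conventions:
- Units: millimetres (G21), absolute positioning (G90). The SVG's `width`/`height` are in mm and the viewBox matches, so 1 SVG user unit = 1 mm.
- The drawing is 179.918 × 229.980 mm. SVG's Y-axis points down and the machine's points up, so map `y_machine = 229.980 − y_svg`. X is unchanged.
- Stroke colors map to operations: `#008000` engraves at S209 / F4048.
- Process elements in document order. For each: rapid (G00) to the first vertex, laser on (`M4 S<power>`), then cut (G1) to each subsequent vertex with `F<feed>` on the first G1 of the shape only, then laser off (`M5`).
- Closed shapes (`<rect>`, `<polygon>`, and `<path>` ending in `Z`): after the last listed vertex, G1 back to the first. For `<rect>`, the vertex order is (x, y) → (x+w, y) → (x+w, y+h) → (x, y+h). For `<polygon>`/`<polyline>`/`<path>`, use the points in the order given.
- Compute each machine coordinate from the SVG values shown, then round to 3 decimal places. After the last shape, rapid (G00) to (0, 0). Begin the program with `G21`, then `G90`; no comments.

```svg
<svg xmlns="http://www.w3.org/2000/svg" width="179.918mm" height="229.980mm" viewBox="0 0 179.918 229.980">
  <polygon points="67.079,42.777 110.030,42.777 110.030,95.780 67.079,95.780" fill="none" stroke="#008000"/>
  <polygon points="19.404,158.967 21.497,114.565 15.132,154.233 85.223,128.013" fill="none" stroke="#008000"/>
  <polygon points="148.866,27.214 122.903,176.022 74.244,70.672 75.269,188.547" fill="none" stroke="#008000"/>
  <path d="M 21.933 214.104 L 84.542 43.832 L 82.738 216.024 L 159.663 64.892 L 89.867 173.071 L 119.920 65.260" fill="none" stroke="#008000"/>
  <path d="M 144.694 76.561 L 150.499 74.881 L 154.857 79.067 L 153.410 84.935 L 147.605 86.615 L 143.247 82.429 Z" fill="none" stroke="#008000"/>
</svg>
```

G21
G90
G00 X67.079 Y187.203
M4 S209
G1 X110.030 Y187.203 F4048
G1 X110.030 Y134.200
G1 X67.079 Y134.200
G1 X67.079 Y187.203
M5
G00 X19.404 Y71.013
M4 S209
G1 X21.497 Y115.415 F4048
G1 X15.132 Y75.747
G1 X85.223 Y101.967
G1 X19.404 Y71.013
M5
G00 X148.866 Y202.766
M4 S209
G1 X122.903 Y53.958 F4048
G1 X74.244 Y159.308
G1 X75.269 Y41.433
G1 X148.866 Y202.766
M5
G00 X21.933 Y15.876
M4 S209
G1 X84.542 Y186.148 F4048
G1 X82.738 Y13.956
G1 X159.663 Y165.088
G1 X89.867 Y56.909
G1 X119.920 Y164.720
M5
G00 X144.694 Y153.419
M4 S209
G1 X150.499 Y155.099 F4048
G1 X154.857 Y150.913
G1 X153.410 Y145.045
G1 X147.605 Y143.365
G1 X143.247 Y147.551
G1 X144.694 Y153.419
M5
G00 X0.000 Y0.000

Since the viewBox matches the mm dimensions, user units are millimetres directly. The only transform is the Y-flip y_m = 229.980 − y_svg.

Shape 1 is a rectangle drawn with `<polygon>`. Its stroke #008000 means engrave at S209, F4048. After flipping Y the toolpath is (67.079,187.203) → (110.030,187.203) → (110.030,134.200) → (67.079,134.200) → (67.079,187.203), returning to the start.

Shape 2 is a closed polygon drawn with `<polygon>`. Its stroke #008000 means engrave at S209, F4048. After flipping Y the toolpath is (19.404,71.013) → (21.497,115.415) → (15.132,75.747) → (85.223,101.967) → (19.404,71.013), returning to the start.

Shape 3 is a closed polygon drawn with `<polygon>`. Its stroke #008000 means engrave at S209, F4048. After flipping Y the toolpath is (148.866,202.766) → (122.903,53.958) → (74.244,159.308) → (75.269,41.433) → (148.866,202.766), returning to the start.

Shape 4 is a open polyline drawn with `<path>`. Its stroke #008000 means engrave at S209, F4048. After flipping Y the toolpath is (21.933,15.876) → (84.542,186.148) → (82.738,13.956) → (159.663,165.088) → (89.867,56.909) → (119.920,164.720).

Shape 5 is a regular polygon drawn with `<path>`. Its stroke #008000 means engrave at S209, F4048. After flipping Y the toolpath is (144.694,153.419) → (150.499,155.099) → (154.857,150.913) → (153.410,145.045) → (147.605,143.365) → (143.247,147.551) → (144.694,153.419), returning to the start.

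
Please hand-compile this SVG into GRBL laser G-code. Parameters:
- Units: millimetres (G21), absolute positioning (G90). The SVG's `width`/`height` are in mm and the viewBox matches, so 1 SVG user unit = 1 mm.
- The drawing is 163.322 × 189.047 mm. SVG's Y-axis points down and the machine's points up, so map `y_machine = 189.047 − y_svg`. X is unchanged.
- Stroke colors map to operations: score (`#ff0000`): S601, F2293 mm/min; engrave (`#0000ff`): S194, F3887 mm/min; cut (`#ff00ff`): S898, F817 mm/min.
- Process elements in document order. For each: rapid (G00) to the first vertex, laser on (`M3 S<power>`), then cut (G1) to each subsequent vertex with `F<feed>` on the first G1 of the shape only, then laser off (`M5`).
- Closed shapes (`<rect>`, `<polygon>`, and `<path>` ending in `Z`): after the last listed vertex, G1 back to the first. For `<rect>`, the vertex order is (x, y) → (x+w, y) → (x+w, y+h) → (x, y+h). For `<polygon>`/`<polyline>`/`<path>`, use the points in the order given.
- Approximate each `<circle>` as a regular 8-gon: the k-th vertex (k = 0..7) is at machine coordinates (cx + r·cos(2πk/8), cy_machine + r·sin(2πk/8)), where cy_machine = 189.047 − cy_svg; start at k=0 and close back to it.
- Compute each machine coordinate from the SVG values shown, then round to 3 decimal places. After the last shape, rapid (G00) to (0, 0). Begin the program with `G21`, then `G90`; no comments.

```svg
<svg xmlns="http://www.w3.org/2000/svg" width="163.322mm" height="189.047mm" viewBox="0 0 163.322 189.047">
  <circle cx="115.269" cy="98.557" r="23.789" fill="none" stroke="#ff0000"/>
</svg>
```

G21
G90
G00 X139.058 Y90.490
M3 S601
G1 X132.090 Y107.311 F2293
G1 X115.269 Y114.279
G1 X98.448 Y107.311
G1 X91.480 Y90.490
G1 X98.448 Y73.669
G1 X115.269 Y66.701
G1 X132.090 Y73.669
G1 X139.058 Y90.490
M5
G00 X0.000 Y0.000

Since the viewBox matches the mm dimensions, user units are millimetres directly. The only transform is the Y-flip y_m = 189.047 − y_svg.

Shape 1 is a circle drawn with `<circle>`. Its stroke #ff0000 means score at S601, F2293. After flipping Y the toolpath is (139.058,90.490) → (132.090,107.311) → (115.269,114.279) → (98.448,107.311) → (91.480,90.490) → (98.448,73.669) → (115.269,66.701) → (132.090,73.669) → (139.058,90.490), returning to the start.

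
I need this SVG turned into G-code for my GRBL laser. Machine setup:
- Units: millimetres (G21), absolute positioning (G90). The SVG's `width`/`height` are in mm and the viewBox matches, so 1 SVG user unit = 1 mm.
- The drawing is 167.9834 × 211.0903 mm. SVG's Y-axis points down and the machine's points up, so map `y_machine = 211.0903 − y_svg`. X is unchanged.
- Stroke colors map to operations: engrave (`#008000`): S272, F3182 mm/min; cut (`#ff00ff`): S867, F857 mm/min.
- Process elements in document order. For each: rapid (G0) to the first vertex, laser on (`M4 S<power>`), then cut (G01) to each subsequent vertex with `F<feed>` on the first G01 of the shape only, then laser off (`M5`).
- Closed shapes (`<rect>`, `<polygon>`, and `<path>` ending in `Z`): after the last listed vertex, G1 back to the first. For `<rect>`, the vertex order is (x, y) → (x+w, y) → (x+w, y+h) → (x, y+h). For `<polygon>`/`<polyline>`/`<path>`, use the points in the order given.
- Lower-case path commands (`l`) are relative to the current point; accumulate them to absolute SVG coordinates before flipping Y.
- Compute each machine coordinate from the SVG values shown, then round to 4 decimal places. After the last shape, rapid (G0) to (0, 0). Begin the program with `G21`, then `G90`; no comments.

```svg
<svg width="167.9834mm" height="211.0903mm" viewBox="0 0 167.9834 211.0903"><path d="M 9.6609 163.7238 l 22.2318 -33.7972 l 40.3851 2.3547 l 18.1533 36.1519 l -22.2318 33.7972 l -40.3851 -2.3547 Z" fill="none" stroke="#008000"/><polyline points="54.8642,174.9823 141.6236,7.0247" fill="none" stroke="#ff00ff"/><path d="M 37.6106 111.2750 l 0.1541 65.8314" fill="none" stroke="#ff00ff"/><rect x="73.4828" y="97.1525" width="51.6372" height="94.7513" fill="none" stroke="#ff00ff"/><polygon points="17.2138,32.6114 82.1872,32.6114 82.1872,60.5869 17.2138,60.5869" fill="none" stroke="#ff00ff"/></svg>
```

Since the viewBox matches the mm dimensions, user units are millimetres directly. The only transform is the Y-flip y_m = 211.0903 − y_svg.

Shape 1 is a regular polygon drawn with `<path>`. Its stroke #008000 means engrave at S272, F3182. After flipping Y the toolpath is (9.6609,47.3665) → (31.8927,81.1637) → (72.2778,78.8090) → (90.4311,42.6571) → (68.1993,8.8599) → (27.8142,11.2146) → (9.6609,47.3665), returning to the start.

Shape 2 is a line segment drawn with `<polyline>`. Its stroke #ff00ff means cut at S867, F857. After flipping Y the toolpath is (54.8642,36.1080) → (141.6236,204.0656).

Shape 3 is a line segment drawn with `<path>`. Its stroke #ff00ff means cut at S867, F857. After flipping Y the toolpath is (37.6106,99.8153) → (37.7647,33.9839).

Shape 4 is a rectangle drawn with `<rect>`. Its stroke #ff00ff means cut at S867, F857. After flipping Y the toolpath is (73.4828,113.9378) → (125.1200,113.9378) → (125.1200,19.1865) → (73.4828,19.1865) → (73.4828,113.9378), returning to the start.

Shape 5 is a rectangle drawn with `<polygon>`. Its stroke #ff00ff means cut at S867, F857. After flipping Y the toolpath is (17.2138,178.4789) → (82.1872,178.4789) → (82.1872,150.5034) → (17.2138,150.5034) → (17.2138,178.4789), returning to the start.

G21
G90
G0 X9.6609 Y47.3665
M4 S272
G01 X31.8927 Y81.1637 F3182
G01 X72.2778 Y78.8090
G01 X90.4311 Y42.6571
G01 X68.1993 Y8.8599
G01 X27.8142 Y11.2146
G01 X9.6609 Y47.3665
M5
G0 X54.8642 Y36.1080
M4 S867
G01 X141.6236 Y204.0656 F857
M5
G0 X37.6106 Y99.8153
M4 S867
G01 X37.7647 Y33.9839 F857
M5
G0 X73.4828 Y113.9378
M4 S867
G01 X125.1200 Y113.9378 F857
G01 X125.1200 Y19.1865
G01 X73.4828 Y19.1865
G01 X73.4828 Y113.9378
M5
G0 X17.2138 Y178.4789
M4 S867
G01 X82.1872 Y178.4789 F857
G01 X82.1872 Y150.5034
G01 X17.2138 Y150.5034
G01 X17.2138 Y178.4789
M5
G0 X0.0000 Y0.0000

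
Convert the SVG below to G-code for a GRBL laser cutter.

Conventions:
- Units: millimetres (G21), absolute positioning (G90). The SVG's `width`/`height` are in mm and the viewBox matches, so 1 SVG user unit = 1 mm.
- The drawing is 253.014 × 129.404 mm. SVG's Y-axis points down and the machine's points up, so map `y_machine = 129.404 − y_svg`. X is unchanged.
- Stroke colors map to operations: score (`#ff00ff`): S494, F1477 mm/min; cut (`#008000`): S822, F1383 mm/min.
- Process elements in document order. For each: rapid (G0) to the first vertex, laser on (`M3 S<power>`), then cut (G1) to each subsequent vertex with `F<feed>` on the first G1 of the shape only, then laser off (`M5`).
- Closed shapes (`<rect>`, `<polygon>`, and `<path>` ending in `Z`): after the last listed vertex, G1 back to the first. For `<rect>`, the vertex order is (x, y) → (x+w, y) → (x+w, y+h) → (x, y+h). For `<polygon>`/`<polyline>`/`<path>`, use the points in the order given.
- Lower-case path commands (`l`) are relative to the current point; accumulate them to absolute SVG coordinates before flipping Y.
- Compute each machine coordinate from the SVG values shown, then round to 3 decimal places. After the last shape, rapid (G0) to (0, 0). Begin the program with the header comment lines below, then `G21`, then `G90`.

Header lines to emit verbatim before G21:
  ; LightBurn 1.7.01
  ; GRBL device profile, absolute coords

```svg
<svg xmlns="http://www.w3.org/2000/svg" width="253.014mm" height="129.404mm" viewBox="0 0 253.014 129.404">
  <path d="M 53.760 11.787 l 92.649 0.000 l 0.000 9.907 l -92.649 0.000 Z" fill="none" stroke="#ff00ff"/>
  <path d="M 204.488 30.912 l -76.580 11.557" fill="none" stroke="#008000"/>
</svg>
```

; LightBurn 1.7.01
; GRBL device profile, absolute coords
G21
G90
G0 X53.760 Y117.617
M3 S494
G1 X146.409 Y117.617 F1477
G1 X146.409 Y107.710
G1 X53.760 Y107.710
G1 X53.760 Y117.617
M5
G0 X204.488 Y98.492
M3 S822
G1 X127.908 Y86.935 F1383
M5
G0 X0.000 Y0.000

Since the viewBox matches the mm dimensions, user units are millimetres directly. The only transform is the Y-flip y_m = 129.404 − y_svg.

Shape 1 is a rectangle drawn with `<path>`. Its stroke #ff00ff means score at S494, F1477. After flipping Y the toolpath is (53.760,117.617) → (146.409,117.617) → (146.409,107.710) → (53.760,107.710) → (53.760,117.617), returning to the start.

Shape 2 is a line segment drawn with `<path>`. Its stroke #008000 means cut at S822, F1383. After flipping Y the toolpath is (204.488,98.492) → (127.908,86.935).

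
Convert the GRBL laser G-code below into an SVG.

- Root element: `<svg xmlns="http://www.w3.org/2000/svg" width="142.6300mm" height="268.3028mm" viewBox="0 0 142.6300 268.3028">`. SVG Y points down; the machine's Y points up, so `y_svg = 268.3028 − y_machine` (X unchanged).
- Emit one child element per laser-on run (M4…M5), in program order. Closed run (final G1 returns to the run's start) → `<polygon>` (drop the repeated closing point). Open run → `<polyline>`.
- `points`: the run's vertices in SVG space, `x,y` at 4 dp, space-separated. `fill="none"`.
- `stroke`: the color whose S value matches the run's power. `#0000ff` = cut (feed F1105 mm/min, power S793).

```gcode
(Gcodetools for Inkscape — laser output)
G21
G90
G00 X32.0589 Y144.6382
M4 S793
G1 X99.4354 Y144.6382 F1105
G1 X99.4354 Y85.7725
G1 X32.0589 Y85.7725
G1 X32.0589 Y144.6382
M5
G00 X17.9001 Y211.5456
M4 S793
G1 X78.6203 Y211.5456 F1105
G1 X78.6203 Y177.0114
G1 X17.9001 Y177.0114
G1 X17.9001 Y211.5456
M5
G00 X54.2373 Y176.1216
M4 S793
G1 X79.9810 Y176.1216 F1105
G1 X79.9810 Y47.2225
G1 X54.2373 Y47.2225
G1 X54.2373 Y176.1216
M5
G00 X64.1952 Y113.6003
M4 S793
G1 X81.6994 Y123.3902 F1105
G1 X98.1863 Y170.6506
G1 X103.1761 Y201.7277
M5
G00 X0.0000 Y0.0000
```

<svg xmlns="http://www.w3.org/2000/svg" width="142.6300mm" height="268.3028mm" viewBox="0 0 142.6300 268.3028">
  <polygon points="32.0589,123.6646 99.4354,123.6646 99.4354,182.5303 32.0589,182.5303" fill="none" stroke="#0000ff"/>
  <polygon points="17.9001,56.7572 78.6203,56.7572 78.6203,91.2914 17.9001,91.2914" fill="none" stroke="#0000ff"/>
  <polygon points="54.2373,92.1812 79.9810,92.1812 79.9810,221.0803 54.2373,221.0803" fill="none" stroke="#0000ff"/>
  <polyline points="64.1952,154.7025 81.6994,144.9126 98.1863,97.6522 103.1761,66.5751" fill="none" stroke="#0000ff"/>
</svg>

Machine Y-up, SVG Y-down with viewBox height 268.3028, so y_svg = 268.3028 − y_machine; X carries over. Every run uses S793, so all elements get stroke `#0000ff` (cut).

Run 1: The run returns to its start, so emit a `<polygon>` with points (Y-flipped): 32.0589,123.6646 99.4354,123.6646 99.4354,182.5303 32.0589,182.5303.

Run 2: The run returns to its start, so emit a `<polygon>` with points (Y-flipped): 17.9001,56.7572 78.6203,56.7572 78.6203,91.2914 17.9001,91.2914.

Run 3: The run returns to its start, so emit a `<polygon>` with points (Y-flipped): 54.2373,92.1812 79.9810,92.1812 79.9810,221.0803 54.2373,221.0803.

Run 4: The run is open, so emit a `<polyline>` with points (Y-flipped): 64.1952,154.7025 81.6994,144.9126 98.1863,97.6522 103.1761,66.5751.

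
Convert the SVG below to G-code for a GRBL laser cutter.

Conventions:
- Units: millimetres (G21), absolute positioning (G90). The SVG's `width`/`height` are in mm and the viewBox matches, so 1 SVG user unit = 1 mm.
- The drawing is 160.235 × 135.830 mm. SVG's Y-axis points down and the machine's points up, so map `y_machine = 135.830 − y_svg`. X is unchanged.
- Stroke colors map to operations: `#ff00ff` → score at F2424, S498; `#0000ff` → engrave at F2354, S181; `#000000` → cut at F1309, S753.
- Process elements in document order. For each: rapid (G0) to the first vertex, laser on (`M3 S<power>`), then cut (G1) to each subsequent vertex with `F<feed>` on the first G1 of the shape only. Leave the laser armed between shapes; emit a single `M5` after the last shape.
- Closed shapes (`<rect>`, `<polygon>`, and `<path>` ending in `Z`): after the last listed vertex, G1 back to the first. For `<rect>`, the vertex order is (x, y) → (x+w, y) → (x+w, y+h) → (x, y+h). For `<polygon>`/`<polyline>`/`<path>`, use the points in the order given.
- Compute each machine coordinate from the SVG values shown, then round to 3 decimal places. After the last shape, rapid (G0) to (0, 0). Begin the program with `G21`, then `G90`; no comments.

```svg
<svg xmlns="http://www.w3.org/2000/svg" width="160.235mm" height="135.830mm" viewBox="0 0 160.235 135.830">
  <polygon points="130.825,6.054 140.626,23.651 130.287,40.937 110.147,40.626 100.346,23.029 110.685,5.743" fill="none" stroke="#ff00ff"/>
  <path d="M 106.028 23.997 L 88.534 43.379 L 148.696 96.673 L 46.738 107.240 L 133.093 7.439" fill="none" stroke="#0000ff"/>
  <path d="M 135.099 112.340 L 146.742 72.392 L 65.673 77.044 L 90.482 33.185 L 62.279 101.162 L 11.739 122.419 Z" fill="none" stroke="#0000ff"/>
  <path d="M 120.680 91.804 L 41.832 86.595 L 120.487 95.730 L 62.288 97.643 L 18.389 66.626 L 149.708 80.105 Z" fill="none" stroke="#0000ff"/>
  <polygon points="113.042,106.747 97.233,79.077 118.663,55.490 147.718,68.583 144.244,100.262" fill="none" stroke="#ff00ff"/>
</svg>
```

G21
G90
G0 X130.825 Y129.776
M3 S498
G1 X140.626 Y112.179 F2424
G1 X130.287 Y94.893
G1 X110.147 Y95.204
G1 X100.346 Y112.801
G1 X110.685 Y130.087
G1 X130.825 Y129.776
G0 X106.028 Y111.833
M3 S181
G1 X88.534 Y92.451 F2354
G1 X148.696 Y39.157
G1 X46.738 Y28.590
G1 X133.093 Y128.391
G0 X135.099 Y23.490
M3 S181
G1 X146.742 Y63.438 F2354
G1 X65.673 Y58.786
G1 X90.482 Y102.645
G1 X62.279 Y34.668
G1 X11.739 Y13.411
G1 X135.099 Y23.490
G0 X120.680 Y44.026
M3 S181
G1 X41.832 Y49.235 F2354
G1 X120.487 Y40.100
G1 X62.288 Y38.187
G1 X18.389 Y69.204
G1 X149.708 Y55.725
G1 X120.680 Y44.026
G0 X113.042 Y29.083
M3 S498
G1 X97.233 Y56.753 F2424
G1 X118.663 Y80.340
G1 X147.718 Y67.247
G1 X144.244 Y35.568
G1 X113.042 Y29.083
M5
G0 X0.000 Y0.000

1 u = 1 mm; y_m = 135.830 − y.

[1] `<polygon>` regular polygon, #ff00ff→score S498 F2424: (130.825,129.776) → (140.626,112.179) → (130.287,94.893) → (110.147,95.204) → (100.346,112.801) → (110.685,130.087) → (130.825,129.776) (closed)

[2] `<path>` open polyline, #0000ff→engrave S181 F2354: (106.028,111.833) → (88.534,92.451) → (148.696,39.157) → (46.738,28.590) → (133.093,128.391)

[3] `<path>` closed polygon, #0000ff→engrave S181 F2354: (135.099,23.490) → (146.742,63.438) → (65.673,58.786) → (90.482,102.645) → (62.279,34.668) → (11.739,13.411) → (135.099,23.490) (closed)

[4] `<path>` closed polygon, #0000ff→engrave S181 F2354: (120.680,44.026) → (41.832,49.235) → (120.487,40.100) → (62.288,38.187) → (18.389,69.204) → (149.708,55.725) → (120.680,44.026) (closed)

[5] `<polygon>` regular polygon, #ff00ff→score S498 F2424: (113.042,29.083) → (97.233,56.753) → (118.663,80.340) → (147.718,67.247) → (144.244,35.568) → (113.042,29.083) (closed)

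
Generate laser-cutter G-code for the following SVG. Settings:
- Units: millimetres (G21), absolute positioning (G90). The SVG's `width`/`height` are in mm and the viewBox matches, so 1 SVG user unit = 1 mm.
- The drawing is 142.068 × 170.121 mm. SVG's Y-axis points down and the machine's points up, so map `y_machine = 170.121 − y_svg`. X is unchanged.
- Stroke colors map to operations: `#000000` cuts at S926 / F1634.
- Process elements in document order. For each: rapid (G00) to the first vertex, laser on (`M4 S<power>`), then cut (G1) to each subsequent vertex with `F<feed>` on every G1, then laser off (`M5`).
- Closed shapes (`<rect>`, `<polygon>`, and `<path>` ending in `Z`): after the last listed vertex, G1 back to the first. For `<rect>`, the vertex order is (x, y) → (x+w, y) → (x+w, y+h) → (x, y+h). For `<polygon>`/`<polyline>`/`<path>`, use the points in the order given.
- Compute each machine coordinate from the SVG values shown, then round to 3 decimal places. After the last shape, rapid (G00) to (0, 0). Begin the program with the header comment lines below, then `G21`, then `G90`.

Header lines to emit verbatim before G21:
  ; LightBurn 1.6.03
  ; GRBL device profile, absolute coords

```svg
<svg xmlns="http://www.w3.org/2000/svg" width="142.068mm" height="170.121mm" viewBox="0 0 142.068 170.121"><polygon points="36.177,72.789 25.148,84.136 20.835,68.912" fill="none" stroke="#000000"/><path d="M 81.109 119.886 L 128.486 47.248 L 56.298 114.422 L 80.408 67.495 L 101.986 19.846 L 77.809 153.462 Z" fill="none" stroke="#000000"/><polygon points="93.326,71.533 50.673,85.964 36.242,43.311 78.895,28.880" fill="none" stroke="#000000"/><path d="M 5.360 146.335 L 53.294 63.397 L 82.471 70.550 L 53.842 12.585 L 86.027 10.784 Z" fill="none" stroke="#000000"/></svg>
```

; LightBurn 1.6.03
; GRBL device profile, absolute coords
G21
G90
G00 X36.177 Y97.332
M4 S926
G1 X25.148 Y85.985 F1634
G1 X20.835 Y101.209 F1634
G1 X36.177 Y97.332 F1634
M5
G00 X81.109 Y50.235
M4 S926
G1 X128.486 Y122.873 F1634
G1 X56.298 Y55.699 F1634
G1 X80.408 Y102.626 F1634
G1 X101.986 Y150.275 F1634
G1 X77.809 Y16.659 F1634
G1 X81.109 Y50.235 F1634
M5
G00 X93.326 Y98.588
M4 S926
G1 X50.673 Y84.157 F1634
G1 X36.242 Y126.810 F1634
G1 X78.895 Y141.241 F1634
G1 X93.326 Y98.588 F1634
M5
G00 X5.360 Y23.786
M4 S926
G1 X53.294 Y106.724 F1634
G1 X82.471 Y99.571 F1634
G1 X53.842 Y157.536 F1634
G1 X86.027 Y159.337 F1634
G1 X5.360 Y23.786 F1634
M5
G00 X0.000 Y0.000

viewBox `0 0 142.068 170.121` with mm width/height → 1 unit = 1 mm. Flip: y_m = 170.121 − y_svg.

**Shape 1** — `<polygon>` regular polygon, stroke `#000000` → cut (S926, F1634). Machine vertices: (36.177,97.332) → (25.148,85.985) → (20.835,101.209) → (36.177,97.332). Closed: final G1 returns to the first vertex.

**Shape 2** — `<path>` closed polygon, stroke `#000000` → cut (S926, F1634). Machine vertices: (81.109,50.235) → (128.486,122.873) → (56.298,55.699) → (80.408,102.626) → (101.986,150.275) → (77.809,16.659) → (81.109,50.235). Closed: final G1 returns to the first vertex.

**Shape 3** — `<polygon>` regular polygon, stroke `#000000` → cut (S926, F1634). Machine vertices: (93.326,98.588) → (50.673,84.157) → (36.242,126.810) → (78.895,141.241) → (93.326,98.588). Closed: final G1 returns to the first vertex.

**Shape 4** — `<path>` closed polygon, stroke `#000000` → cut (S926, F1634). Machine vertices: (5.360,23.786) → (53.294,106.724) → (82.471,99.571) → (53.842,157.536) → (86.027,159.337) → (5.360,23.786). Closed: final G1 returns to the first vertex.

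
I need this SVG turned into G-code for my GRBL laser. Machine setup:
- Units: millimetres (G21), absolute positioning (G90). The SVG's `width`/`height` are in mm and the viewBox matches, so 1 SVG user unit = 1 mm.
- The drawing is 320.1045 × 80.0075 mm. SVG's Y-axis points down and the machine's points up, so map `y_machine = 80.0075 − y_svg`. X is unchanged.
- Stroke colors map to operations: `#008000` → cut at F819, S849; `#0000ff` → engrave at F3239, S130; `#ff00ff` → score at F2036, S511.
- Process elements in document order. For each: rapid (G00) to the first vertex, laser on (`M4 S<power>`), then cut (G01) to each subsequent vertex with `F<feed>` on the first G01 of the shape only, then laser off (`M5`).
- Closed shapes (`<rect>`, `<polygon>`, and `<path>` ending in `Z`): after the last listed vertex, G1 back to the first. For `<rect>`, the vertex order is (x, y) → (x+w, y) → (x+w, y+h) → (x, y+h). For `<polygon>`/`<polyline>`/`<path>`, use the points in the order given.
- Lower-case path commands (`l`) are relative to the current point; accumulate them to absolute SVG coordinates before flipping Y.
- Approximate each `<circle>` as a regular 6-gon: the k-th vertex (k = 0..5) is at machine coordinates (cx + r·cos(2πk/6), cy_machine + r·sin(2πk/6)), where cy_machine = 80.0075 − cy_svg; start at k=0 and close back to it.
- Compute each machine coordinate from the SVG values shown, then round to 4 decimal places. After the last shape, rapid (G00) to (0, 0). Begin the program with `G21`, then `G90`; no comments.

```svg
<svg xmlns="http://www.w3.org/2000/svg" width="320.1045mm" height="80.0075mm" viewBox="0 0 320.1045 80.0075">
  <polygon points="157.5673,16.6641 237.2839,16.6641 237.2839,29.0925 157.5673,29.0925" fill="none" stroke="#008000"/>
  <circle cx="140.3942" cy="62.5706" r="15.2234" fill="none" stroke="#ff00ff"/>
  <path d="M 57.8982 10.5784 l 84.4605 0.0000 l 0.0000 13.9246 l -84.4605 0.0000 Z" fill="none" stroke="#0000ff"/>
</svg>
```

1 u = 1 mm; y_m = 80.0075 − y.

[1] `<polygon>` rectangle, #008000→cut S849 F819: (157.5673,63.3434) → (237.2839,63.3434) → (237.2839,50.9150) → (157.5673,50.9150) → (157.5673,63.3434) (closed)

[2] `<circle>` circle, #ff00ff→score S511 F2036: (155.6176,17.4369) → (148.0059,30.6208) → (132.7825,30.6208) → (125.1708,17.4369) → (132.7825,4.2530) → (148.0059,4.2530) → (155.6176,17.4369) (closed)

[3] `<path>` rectangle, #0000ff→engrave S130 F3239: (57.8982,69.4291) → (142.3587,69.4291) → (142.3587,55.5045) → (57.8982,55.5045) → (57.8982,69.4291) (closed)

G21
G90
G00 X157.5673 Y63.3434
M4 S849
G01 X237.2839 Y63.3434 F819
G01 X237.2839 Y50.9150
G01 X157.5673 Y50.9150
G01 X157.5673 Y63.3434
M5
G00 X155.6176 Y17.4369
M4 S511
G01 X148.0059 Y30.6208 F2036
G01 X132.7825 Y30.6208
G01 X125.1708 Y17.4369
G01 X132.7825 Y4.2530
G01 X148.0059 Y4.2530
G01 X155.6176 Y17.4369
M5
G00 X57.8982 Y69.4291
M4 S130
G01 X142.3587 Y69.4291 F3239
G01 X142.3587 Y55.5045
G01 X57.8982 Y55.5045
G01 X57.8982 Y69.4291
M5
G00 X0.0000 Y0.0000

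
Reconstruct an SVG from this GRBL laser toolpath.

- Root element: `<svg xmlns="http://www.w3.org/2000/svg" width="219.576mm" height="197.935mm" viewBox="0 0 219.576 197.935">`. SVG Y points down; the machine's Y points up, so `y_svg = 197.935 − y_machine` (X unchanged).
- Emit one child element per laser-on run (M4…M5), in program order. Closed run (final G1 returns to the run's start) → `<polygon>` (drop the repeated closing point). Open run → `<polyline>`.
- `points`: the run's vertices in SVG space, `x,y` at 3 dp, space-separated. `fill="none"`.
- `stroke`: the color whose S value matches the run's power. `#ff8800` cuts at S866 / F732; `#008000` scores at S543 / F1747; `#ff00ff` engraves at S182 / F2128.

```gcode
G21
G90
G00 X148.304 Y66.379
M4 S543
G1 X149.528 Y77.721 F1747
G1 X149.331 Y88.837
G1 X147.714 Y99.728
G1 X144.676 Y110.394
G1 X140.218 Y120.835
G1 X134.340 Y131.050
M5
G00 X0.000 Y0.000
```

Each laser-on run becomes one SVG element. Flip Y back into SVG space with y_svg = 197.935 − y_machine. Every run uses S543, so all elements get stroke `#008000` (score).

Run 1: The run is open, so emit a `<polyline>` with points (Y-flipped): 148.304,131.556 149.528,120.214 149.331,109.098 147.714,98.207 144.676,87.541 140.218,77.100 134.340,66.885.

<svg xmlns="http://www.w3.org/2000/svg" width="219.576mm" height="197.935mm" viewBox="0 0 219.576 197.935">
  <polyline points="148.304,131.556 149.528,120.214 149.331,109.098 147.714,98.207 144.676,87.541 140.218,77.100 134.340,66.885" fill="none" stroke="#008000"/>
</svg>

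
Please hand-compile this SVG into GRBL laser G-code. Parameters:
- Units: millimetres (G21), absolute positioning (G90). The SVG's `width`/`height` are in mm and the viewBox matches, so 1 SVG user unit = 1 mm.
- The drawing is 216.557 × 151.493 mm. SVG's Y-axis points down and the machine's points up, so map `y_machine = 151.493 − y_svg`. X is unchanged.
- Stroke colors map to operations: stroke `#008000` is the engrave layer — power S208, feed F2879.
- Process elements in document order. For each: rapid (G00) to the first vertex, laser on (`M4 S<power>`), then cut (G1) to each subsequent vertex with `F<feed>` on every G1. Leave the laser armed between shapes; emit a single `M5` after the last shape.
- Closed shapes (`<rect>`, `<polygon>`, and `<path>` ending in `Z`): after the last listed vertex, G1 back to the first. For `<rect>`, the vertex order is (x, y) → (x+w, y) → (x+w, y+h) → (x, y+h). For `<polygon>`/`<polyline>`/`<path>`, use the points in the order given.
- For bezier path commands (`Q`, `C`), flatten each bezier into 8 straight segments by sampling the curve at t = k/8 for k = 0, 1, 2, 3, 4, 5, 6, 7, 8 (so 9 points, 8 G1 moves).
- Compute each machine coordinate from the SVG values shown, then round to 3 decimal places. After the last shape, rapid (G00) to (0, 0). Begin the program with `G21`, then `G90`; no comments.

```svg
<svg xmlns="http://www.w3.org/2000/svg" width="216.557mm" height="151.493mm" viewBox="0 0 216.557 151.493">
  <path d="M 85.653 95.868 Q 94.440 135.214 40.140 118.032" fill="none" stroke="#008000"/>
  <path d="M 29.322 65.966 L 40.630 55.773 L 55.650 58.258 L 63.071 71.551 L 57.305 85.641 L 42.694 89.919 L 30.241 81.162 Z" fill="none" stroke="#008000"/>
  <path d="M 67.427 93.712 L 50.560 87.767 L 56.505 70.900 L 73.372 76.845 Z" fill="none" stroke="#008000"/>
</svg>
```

viewBox `0 0 216.557 151.493` with mm width/height → 1 unit = 1 mm. Flip: y_m = 151.493 − y_svg.

**Shape 1** — `<path>` quadratic bezier, stroke `#008000` → engrave (S208, F2879). Control points (SVG): P0=(85.653,95.868), P1=(94.440,135.214), P2=(40.140,118.032); sampled at t=k/8. Machine vertices: (85.653,55.625) → (86.864,46.672) → (86.104,39.485) → (83.372,34.065) → (78.668,30.411) → (71.993,28.524) → (63.347,28.403) → (52.729,30.049) → (40.140,33.461). Open path.

**Shape 2** — `<path>` regular polygon, stroke `#008000` → engrave (S208, F2879). Machine vertices: (29.322,85.527) → (40.630,95.720) → (55.650,93.235) → (63.071,79.942) → (57.305,65.852) → (42.694,61.574) → (30.241,70.331) → (29.322,85.527). Closed: final G1 returns to the first vertex.

**Shape 3** — `<path>` regular polygon, stroke `#008000` → engrave (S208, F2879). Machine vertices: (67.427,57.781) → (50.560,63.726) → (56.505,80.593) → (73.372,74.648) → (67.427,57.781). Closed: final G1 returns to the first vertex.

G21
G90
G00 X85.653 Y55.625
M4 S208
G1 X86.864 Y46.672 F2879
G1 X86.104 Y39.485 F2879
G1 X83.372 Y34.065 F2879
G1 X78.668 Y30.411 F2879
G1 X71.993 Y28.524 F2879
G1 X63.347 Y28.403 F2879
G1 X52.729 Y30.049 F2879
G1 X40.140 Y33.461 F2879
G00 X29.322 Y85.527
M4 S208
G1 X40.630 Y95.720 F2879
G1 X55.650 Y93.235 F2879
G1 X63.071 Y79.942 F2879
G1 X57.305 Y65.852 F2879
G1 X42.694 Y61.574 F2879
G1 X30.241 Y70.331 F2879
G1 X29.322 Y85.527 F2879
G00 X67.427 Y57.781
M4 S208
G1 X50.560 Y63.726 F2879
G1 X56.505 Y80.593 F2879
G1 X73.372 Y74.648 F2879
G1 X67.427 Y57.781 F2879
M5
G00 X0.000 Y0.000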